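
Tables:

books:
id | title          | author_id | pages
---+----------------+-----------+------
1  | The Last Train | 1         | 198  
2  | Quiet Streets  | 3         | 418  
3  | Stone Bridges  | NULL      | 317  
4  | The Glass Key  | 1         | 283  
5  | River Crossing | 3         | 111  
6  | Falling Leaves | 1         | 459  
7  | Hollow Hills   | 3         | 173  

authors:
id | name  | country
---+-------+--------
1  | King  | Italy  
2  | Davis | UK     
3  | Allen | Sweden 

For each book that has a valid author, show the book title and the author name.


INNER JOIN keeps only books rows whose author_id matches an id in authors. Walk through each book:
  - book 1 (The Last Train): author_id=1 -> matches King
  - book 2 (Quiet Streets): author_id=3 -> matches Allen
  - book 3 (Stone Bridges): author_id=NULL, no match -> dropped
  - book 4 (The Glass Key): author_id=1 -> matches King
  - book 5 (River Crossing): author_id=3 -> matches Allen
  - book 6 (Falling Leaves): author_id=1 -> matches King
  - book 7 (Hollow Hills): author_id=3 -> matches Allen
So 1 of 7 rows is dropped.

SQL:
SELECT a.title, b.name AS author
FROM books a
INNER JOIN authors b ON a.author_id = b.id

Result:
title          | author
---------------+-------
The Last Train | King  
Quiet Streets  | Allen 
The Glass Key  | King  
River Crossing | Allen 
Falling Leaves | King  
Hollow Hills   | Allen 


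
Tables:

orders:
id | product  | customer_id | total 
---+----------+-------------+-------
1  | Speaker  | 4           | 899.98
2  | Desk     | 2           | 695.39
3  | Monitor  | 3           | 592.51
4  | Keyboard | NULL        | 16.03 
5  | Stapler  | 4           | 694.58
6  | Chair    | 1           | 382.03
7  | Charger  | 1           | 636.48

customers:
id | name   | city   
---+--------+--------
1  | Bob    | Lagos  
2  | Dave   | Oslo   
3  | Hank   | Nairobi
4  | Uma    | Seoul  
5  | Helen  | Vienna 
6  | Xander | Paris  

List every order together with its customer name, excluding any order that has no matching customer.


INNER JOIN keeps only orders rows whose customer_id matches an id in customers. Walk through each order:
  - order 1 (Speaker): customer_id=4 -> matches Uma
  - order 2 (Desk): customer_id=2 -> matches Dave
  - order 3 (Monitor): customer_id=3 -> matches Hank
  - order 4 (Keyboard): customer_id=NULL, no match -> dropped
  - order 5 (Stapler): customer_id=4 -> matches Uma
  - order 6 (Chair): customer_id=1 -> matches Bob
  - order 7 (Charger): customer_id=1 -> matches Bob
So 1 of 7 rows is dropped.

SQL:
SELECT a.product, b.name AS customer
FROM orders a
INNER JOIN customers b ON a.customer_id = b.id

Result:
product | customer
--------+---------
Speaker | Uma     
Desk    | Dave    
Monitor | Hank    
Stapler | Uma     
Chair   | Bob     
Charger | Bob     


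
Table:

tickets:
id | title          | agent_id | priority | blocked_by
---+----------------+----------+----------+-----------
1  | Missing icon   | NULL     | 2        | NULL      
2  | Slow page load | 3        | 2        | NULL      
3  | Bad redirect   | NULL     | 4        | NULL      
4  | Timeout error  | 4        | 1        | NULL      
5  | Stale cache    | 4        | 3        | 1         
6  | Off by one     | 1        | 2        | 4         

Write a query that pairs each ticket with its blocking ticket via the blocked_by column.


This is a self-join: tickets is joined to a second copy of itself, matching each row's blocked_by to another row's id. Use LEFT JOIN so rows with blocked_by=NULL are kept.
  - ticket 1 (Missing icon): blocked_by=NULL -> NULL
  - ticket 2 (Slow page load): blocked_by=NULL -> NULL
  - ticket 3 (Bad redirect): blocked_by=NULL -> NULL
  - ticket 4 (Timeout error): blocked_by=NULL -> NULL
  - ticket 5 (Stale cache): blocked_by=1 -> Missing icon
  - ticket 6 (Off by one): blocked_by=4 -> Timeout error

SQL:
SELECT a.title AS item, b.title AS blocked_by
FROM tickets a
LEFT JOIN tickets b ON a.blocked_by = b.id

Result:
item           | blocked_by   
---------------+--------------
Missing icon   | NULL         
Slow page load | NULL         
Bad redirect   | NULL         
Timeout error  | NULL         
Stale cache    | Missing icon 
Off by one     | Timeout error


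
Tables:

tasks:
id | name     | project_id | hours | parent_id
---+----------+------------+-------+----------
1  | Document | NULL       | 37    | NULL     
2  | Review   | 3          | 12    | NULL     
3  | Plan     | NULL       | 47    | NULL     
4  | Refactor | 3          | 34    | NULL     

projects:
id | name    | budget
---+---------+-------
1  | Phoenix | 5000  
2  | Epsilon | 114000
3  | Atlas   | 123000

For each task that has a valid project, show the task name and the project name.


INNER JOIN keeps only tasks rows whose project_id matches an id in projects. Walk through each task:
  - task 1 (Document): project_id=NULL, no match -> dropped
  - task 2 (Review): project_id=3 -> matches Atlas
  - task 3 (Plan): project_id=NULL, no match -> dropped
  - task 4 (Refactor): project_id=3 -> matches Atlas
So 2 of 4 rows are dropped.

SQL:
SELECT a.name, b.name AS project
FROM tasks a
INNER JOIN projects b ON a.project_id = b.id

Result:
name     | project
---------+--------
Review   | Atlas  
Refactor | Atlas  


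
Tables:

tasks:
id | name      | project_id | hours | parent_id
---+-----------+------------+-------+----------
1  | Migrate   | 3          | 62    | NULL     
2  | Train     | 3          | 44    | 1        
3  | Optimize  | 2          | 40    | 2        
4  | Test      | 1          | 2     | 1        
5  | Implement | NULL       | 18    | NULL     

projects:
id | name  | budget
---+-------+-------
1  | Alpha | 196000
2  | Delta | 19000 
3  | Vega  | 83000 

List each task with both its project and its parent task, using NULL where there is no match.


Two LEFT JOINs from the same base table tasks: one to projects via project_id, one to tasks itself via parent_id. Both are LEFT so every task is preserved.
Match against projects:
  - task 1 (Migrate): project_id=3 -> matches Vega
  - task 2 (Train): project_id=3 -> matches Vega
  - task 3 (Optimize): project_id=2 -> matches Delta
  - task 4 (Test): project_id=1 -> matches Alpha
  - task 5 (Implement): project_id=NULL, no match -> kept with NULL
Match against tasks (self):
  - task 1 (Migrate): parent_id=NULL -> NULL
  - task 2 (Train): parent_id=1 -> Migrate
  - task 3 (Optimize): parent_id=2 -> Train
  - task 4 (Test): parent_id=1 -> Migrate
  - task 5 (Implement): parent_id=NULL -> NULL

SQL:
SELECT a.name, b.name AS project, c.name AS parent
FROM tasks a
LEFT JOIN projects b ON a.project_id = b.id
LEFT JOIN tasks c ON a.parent_id = c.id

Result:
name      | project | parent 
----------+---------+--------
Migrate   | Vega    | NULL   
Train     | Vega    | Migrate
Optimize  | Delta   | Train  
Test      | Alpha   | Migrate
Implement | NULL    | NULL   


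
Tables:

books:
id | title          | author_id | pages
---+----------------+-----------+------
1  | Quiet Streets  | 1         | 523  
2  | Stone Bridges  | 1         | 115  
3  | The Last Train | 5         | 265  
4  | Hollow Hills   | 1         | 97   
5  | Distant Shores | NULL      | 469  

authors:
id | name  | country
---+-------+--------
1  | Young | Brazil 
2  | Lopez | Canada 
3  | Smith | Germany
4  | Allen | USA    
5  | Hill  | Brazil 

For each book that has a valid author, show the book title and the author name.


INNER JOIN keeps only books rows whose author_id matches an id in authors. Walk through each book:
  - book 1 (Quiet Streets): author_id=1 -> matches Young
  - book 2 (Stone Bridges): author_id=1 -> matches Young
  - book 3 (The Last Train): author_id=5 -> matches Hill
  - book 4 (Hollow Hills): author_id=1 -> matches Young
  - book 5 (Distant Shores): author_id=NULL, no match -> dropped
So 1 of 5 rows is dropped.

SQL:
SELECT a.title, b.name AS author
FROM books a
INNER JOIN authors b ON a.author_id = b.id

Result:
title          | author
---------------+-------
Quiet Streets  | Young 
Stone Bridges  | Young 
The Last Train | Hill  
Hollow Hills   | Young 


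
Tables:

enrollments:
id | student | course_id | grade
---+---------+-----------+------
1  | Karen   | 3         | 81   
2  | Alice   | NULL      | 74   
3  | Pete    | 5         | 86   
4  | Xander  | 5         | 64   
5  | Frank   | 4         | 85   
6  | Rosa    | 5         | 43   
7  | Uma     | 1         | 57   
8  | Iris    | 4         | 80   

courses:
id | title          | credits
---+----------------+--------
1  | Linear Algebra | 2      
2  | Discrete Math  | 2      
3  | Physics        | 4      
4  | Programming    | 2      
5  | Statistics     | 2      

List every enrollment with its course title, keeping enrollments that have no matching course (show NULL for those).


LEFT JOIN keeps every row from enrollments (the left table); where course_id has no match in courses, the course columns become NULL. Walk through each enrollment:
  - enrollment 1 (Karen): course_id=3 -> matches Physics
  - enrollment 2 (Alice): course_id=NULL, no match -> kept with NULL
  - enrollment 3 (Pete): course_id=5 -> matches Statistics
  - enrollment 4 (Xander): course_id=5 -> matches Statistics
  - enrollment 5 (Frank): course_id=4 -> matches Programming
  - enrollment 6 (Rosa): course_id=5 -> matches Statistics
  - enrollment 7 (Uma): course_id=1 -> matches Linear Algebra
  - enrollment 8 (Iris): course_id=4 -> matches Programming
All 8 rows appear; 1 has NULL course.

SQL:
SELECT a.student, b.title AS course
FROM enrollments a
LEFT JOIN courses b ON a.course_id = b.id

Result:
student | course        
--------+---------------
Karen   | Physics       
Alice   | NULL          
Pete    | Statistics    
Xander  | Statistics    
Frank   | Programming   
Rosa    | Statistics    
Uma     | Linear Algebra
Iris    | Programming   


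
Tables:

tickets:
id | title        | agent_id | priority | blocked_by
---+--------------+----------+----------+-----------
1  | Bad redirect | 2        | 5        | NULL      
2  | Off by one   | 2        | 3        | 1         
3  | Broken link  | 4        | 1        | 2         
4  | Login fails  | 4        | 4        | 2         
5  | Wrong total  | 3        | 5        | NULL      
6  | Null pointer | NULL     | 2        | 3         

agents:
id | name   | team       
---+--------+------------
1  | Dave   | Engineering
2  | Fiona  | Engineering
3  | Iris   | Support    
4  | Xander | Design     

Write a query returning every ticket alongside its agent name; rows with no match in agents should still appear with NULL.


LEFT JOIN keeps every row from tickets (the left table); where agent_id has no match in agents, the agent columns become NULL. Walk through each ticket:
  - ticket 1 (Bad redirect): agent_id=2 -> matches Fiona
  - ticket 2 (Off by one): agent_id=2 -> matches Fiona
  - ticket 3 (Broken link): agent_id=4 -> matches Xander
  - ticket 4 (Login fails): agent_id=4 -> matches Xander
  - ticket 5 (Wrong total): agent_id=3 -> matches Iris
  - ticket 6 (Null pointer): agent_id=NULL, no match -> kept with NULL
All 6 rows appear; 1 has NULL agent.

SQL:
SELECT a.title, b.name AS agent
FROM tickets a
LEFT JOIN agents b ON a.agent_id = b.id

Result:
title        | agent 
-------------+-------
Bad redirect | Fiona 
Off by one   | Fiona 
Broken link  | Xander
Login fails  | Xander
Wrong total  | Iris  
Null pointer | NULL  


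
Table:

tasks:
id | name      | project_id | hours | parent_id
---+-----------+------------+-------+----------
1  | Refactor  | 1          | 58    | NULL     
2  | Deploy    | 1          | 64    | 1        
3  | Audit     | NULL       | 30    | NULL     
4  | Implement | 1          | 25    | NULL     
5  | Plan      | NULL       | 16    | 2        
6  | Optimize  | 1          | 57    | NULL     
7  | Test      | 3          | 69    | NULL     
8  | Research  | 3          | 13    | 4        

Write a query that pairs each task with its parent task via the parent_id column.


This is a self-join: tasks is joined to a second copy of itself, matching each row's parent_id to another row's id. Use LEFT JOIN so rows with parent_id=NULL are kept.
  - task 1 (Refactor): parent_id=NULL -> NULL
  - task 2 (Deploy): parent_id=1 -> Refactor
  - task 3 (Audit): parent_id=NULL -> NULL
  - task 4 (Implement): parent_id=NULL -> NULL
  - task 5 (Plan): parent_id=2 -> Deploy
  - task 6 (Optimize): parent_id=NULL -> NULL
  - task 7 (Test): parent_id=NULL -> NULL
  - task 8 (Research): parent_id=4 -> Implement

SQL:
SELECT a.name AS item, b.name AS parent
FROM tasks a
LEFT JOIN tasks b ON a.parent_id = b.id

Result:
item      | parent   
----------+----------
Refactor  | NULL     
Deploy    | Refactor 
Audit     | NULL     
Implement | NULL     
Plan      | Deploy   
Optimize  | NULL     
Test      | NULL     
Research  | Implement


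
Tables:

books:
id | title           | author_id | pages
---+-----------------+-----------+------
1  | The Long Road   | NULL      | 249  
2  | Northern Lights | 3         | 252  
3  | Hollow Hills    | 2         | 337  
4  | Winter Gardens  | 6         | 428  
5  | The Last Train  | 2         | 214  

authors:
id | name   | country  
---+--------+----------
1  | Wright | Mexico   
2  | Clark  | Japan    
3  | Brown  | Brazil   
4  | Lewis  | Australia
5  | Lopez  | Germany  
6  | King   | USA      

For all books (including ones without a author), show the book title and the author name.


LEFT JOIN keeps every row from books (the left table); where author_id has no match in authors, the author columns become NULL. Walk through each book:
  - book 1 (The Long Road): author_id=NULL, no match -> kept with NULL
  - book 2 (Northern Lights): author_id=3 -> matches Brown
  - book 3 (Hollow Hills): author_id=2 -> matches Clark
  - book 4 (Winter Gardens): author_id=6 -> matches King
  - book 5 (The Last Train): author_id=2 -> matches Clark
All 5 rows appear; 1 has NULL author.

SQL:
SELECT a.title, b.name AS author
FROM books a
LEFT JOIN authors b ON a.author_id = b.id

Result:
title           | author
----------------+-------
The Long Road   | NULL  
Northern Lights | Brown 
Hollow Hills    | Clark 
Winter Gardens  | King  
The Last Train  | Clark 


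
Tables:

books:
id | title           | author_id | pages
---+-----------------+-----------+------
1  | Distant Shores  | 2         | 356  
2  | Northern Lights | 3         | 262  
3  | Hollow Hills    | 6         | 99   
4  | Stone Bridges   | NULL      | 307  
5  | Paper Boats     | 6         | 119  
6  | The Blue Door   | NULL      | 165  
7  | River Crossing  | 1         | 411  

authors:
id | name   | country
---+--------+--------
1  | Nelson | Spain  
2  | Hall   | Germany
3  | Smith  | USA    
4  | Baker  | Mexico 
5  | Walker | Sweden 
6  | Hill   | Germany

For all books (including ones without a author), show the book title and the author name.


LEFT JOIN keeps every row from books (the left table); where author_id has no match in authors, the author columns become NULL. Walk through each book:
  - book 1 (Distant Shores): author_id=2 -> matches Hall
  - book 2 (Northern Lights): author_id=3 -> matches Smith
  - book 3 (Hollow Hills): author_id=6 -> matches Hill
  - book 4 (Stone Bridges): author_id=NULL, no match -> kept with NULL
  - book 5 (Paper Boats): author_id=6 -> matches Hill
  - book 6 (The Blue Door): author_id=NULL, no match -> kept with NULL
  - book 7 (River Crossing): author_id=1 -> matches Nelson
All 7 rows appear; 2 have NULL author.

SQL:
SELECT a.title, b.name AS author
FROM books a
LEFT JOIN authors b ON a.author_id = b.id

Result:
title           | author
----------------+-------
Distant Shores  | Hall  
Northern Lights | Smith 
Hollow Hills    | Hill  
Stone Bridges   | NULL  
Paper Boats     | Hill  
The Blue Door   | NULL  
River Crossing  | Nelson


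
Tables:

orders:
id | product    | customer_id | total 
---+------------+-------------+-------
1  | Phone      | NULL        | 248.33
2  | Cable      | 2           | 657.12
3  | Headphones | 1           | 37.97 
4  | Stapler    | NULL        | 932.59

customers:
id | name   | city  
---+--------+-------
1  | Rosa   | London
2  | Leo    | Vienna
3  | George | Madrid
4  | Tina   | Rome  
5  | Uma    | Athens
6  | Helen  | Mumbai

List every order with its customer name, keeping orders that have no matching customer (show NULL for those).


LEFT JOIN keeps every row from orders (the left table); where customer_id has no match in customers, the customer columns become NULL. Walk through each order:
  - order 1 (Phone): customer_id=NULL, no match -> kept with NULL
  - order 2 (Cable): customer_id=2 -> matches Leo
  - order 3 (Headphones): customer_id=1 -> matches Rosa
  - order 4 (Stapler): customer_id=NULL, no match -> kept with NULL
All 4 rows appear; 2 have NULL customer.

SQL:
SELECT a.product, b.name AS customer
FROM orders a
LEFT JOIN customers b ON a.customer_id = b.id

Result:
product    | customer
-----------+---------
Phone      | NULL    
Cable      | Leo     
Headphones | Rosa    
Stapler    | NULL    


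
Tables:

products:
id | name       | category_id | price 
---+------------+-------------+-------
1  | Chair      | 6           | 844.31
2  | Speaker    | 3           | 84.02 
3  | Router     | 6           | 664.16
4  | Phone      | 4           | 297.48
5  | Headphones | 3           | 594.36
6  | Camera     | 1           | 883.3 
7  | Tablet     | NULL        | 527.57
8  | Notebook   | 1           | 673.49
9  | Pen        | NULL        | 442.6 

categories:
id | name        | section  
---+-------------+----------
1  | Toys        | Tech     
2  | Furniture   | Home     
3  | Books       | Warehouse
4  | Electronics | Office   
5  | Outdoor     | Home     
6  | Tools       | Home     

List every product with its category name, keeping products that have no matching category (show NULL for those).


LEFT JOIN keeps every row from products (the left table); where category_id has no match in categories, the category columns become NULL. Walk through each product:
  - product 1 (Chair): category_id=6 -> matches Tools
  - product 2 (Speaker): category_id=3 -> matches Books
  - product 3 (Router): category_id=6 -> matches Tools
  - product 4 (Phone): category_id=4 -> matches Electronics
  - product 5 (Headphones): category_id=3 -> matches Books
  - product 6 (Camera): category_id=1 -> matches Toys
  - product 7 (Tablet): category_id=NULL, no match -> kept with NULL
  - product 8 (Notebook): category_id=1 -> matches Toys
  - product 9 (Pen): category_id=NULL, no match -> kept with NULL
All 9 rows appear; 2 have NULL category.

SQL:
SELECT a.name, b.name AS category
FROM products a
LEFT JOIN categories b ON a.category_id = b.id

Result:
name       | category   
-----------+------------
Chair      | Tools      
Speaker    | Books      
Router     | Tools      
Phone      | Electronics
Headphones | Books      
Camera     | Toys       
Tablet     | NULL       
Notebook   | Toys       
Pen        | NULL       


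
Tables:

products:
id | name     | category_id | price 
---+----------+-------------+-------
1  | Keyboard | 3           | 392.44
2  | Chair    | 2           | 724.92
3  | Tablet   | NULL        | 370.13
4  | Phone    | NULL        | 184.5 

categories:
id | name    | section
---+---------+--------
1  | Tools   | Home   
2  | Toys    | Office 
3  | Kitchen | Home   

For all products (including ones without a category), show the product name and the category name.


LEFT JOIN keeps every row from products (the left table); where category_id has no match in categories, the category columns become NULL. Walk through each product:
  - product 1 (Keyboard): category_id=3 -> matches Kitchen
  - product 2 (Chair): category_id=2 -> matches Toys
  - product 3 (Tablet): category_id=NULL, no match -> kept with NULL
  - product 4 (Phone): category_id=NULL, no match -> kept with NULL
All 4 rows appear; 2 have NULL category.

SQL:
SELECT a.name, b.name AS category
FROM products a
LEFT JOIN categories b ON a.category_id = b.id

Result:
name     | category
---------+---------
Keyboard | Kitchen 
Chair    | Toys    
Tablet   | NULL    
Phone    | NULL    


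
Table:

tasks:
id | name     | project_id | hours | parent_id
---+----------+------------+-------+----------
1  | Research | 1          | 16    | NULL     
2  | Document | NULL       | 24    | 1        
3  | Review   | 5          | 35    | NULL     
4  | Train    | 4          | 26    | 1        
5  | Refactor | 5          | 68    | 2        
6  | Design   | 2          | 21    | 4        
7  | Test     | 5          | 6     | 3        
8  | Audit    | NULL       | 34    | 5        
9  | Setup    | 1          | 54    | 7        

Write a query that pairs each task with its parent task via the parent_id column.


This is a self-join: tasks is joined to a second copy of itself, matching each row's parent_id to another row's id. Use LEFT JOIN so rows with parent_id=NULL are kept.
  - task 1 (Research): parent_id=NULL -> NULL
  - task 2 (Document): parent_id=1 -> Research
  - task 3 (Review): parent_id=NULL -> NULL
  - task 4 (Train): parent_id=1 -> Research
  - task 5 (Refactor): parent_id=2 -> Document
  - task 6 (Design): parent_id=4 -> Train
  - task 7 (Test): parent_id=3 -> Review
  - task 8 (Audit): parent_id=5 -> Refactor
  - task 9 (Setup): parent_id=7 -> Test

SQL:
SELECT a.name AS item, b.name AS parent
FROM tasks a
LEFT JOIN tasks b ON a.parent_id = b.id

Result:
item     | parent  
---------+---------
Research | NULL    
Document | Research
Review   | NULL    
Train    | Research
Refactor | Document
Design   | Train   
Test     | Review  
Audit    | Refactor
Setup    | Test    


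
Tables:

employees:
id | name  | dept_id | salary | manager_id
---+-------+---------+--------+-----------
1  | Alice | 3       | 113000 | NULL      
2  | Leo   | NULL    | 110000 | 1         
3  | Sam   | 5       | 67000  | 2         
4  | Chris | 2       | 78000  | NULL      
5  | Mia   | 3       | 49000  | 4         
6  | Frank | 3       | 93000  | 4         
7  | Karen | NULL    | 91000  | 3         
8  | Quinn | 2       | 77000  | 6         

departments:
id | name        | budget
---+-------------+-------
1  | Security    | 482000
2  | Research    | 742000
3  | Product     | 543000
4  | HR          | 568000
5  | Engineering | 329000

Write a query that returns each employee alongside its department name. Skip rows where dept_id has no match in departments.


INNER JOIN keeps only employees rows whose dept_id matches an id in departments. Walk through each employee:
  - employee 1 (Alice): dept_id=3 -> matches Product
  - employee 2 (Leo): dept_id=NULL, no match -> dropped
  - employee 3 (Sam): dept_id=5 -> matches Engineering
  - employee 4 (Chris): dept_id=2 -> matches Research
  - employee 5 (Mia): dept_id=3 -> matches Product
  - employee 6 (Frank): dept_id=3 -> matches Product
  - employee 7 (Karen): dept_id=NULL, no match -> dropped
  - employee 8 (Quinn): dept_id=2 -> matches Research
So 2 of 8 rows are dropped.

SQL:
SELECT a.name, b.name AS department
FROM employees a
INNER JOIN departments b ON a.dept_id = b.id

Result:
name  | department 
------+------------
Alice | Product    
Sam   | Engineering
Chris | Research   
Mia   | Product    
Frank | Product    
Quinn | Research   


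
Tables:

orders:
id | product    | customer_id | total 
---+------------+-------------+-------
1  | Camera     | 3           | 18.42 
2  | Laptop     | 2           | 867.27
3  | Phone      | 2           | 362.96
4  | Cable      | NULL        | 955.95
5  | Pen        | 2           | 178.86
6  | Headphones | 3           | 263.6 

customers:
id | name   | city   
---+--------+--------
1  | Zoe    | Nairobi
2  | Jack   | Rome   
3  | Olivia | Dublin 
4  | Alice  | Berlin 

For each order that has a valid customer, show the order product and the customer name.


INNER JOIN keeps only orders rows whose customer_id matches an id in customers. Walk through each order:
  - order 1 (Camera): customer_id=3 -> matches Olivia
  - order 2 (Laptop): customer_id=2 -> matches Jack
  - order 3 (Phone): customer_id=2 -> matches Jack
  - order 4 (Cable): customer_id=NULL, no match -> dropped
  - order 5 (Pen): customer_id=2 -> matches Jack
  - order 6 (Headphones): customer_id=3 -> matches Olivia
So 1 of 6 rows is dropped.

SQL:
SELECT a.product, b.name AS customer
FROM orders a
INNER JOIN customers b ON a.customer_id = b.id

Result:
product    | customer
-----------+---------
Camera     | Olivia  
Laptop     | Jack    
Phone      | Jack    
Pen        | Jack    
Headphones | Olivia  


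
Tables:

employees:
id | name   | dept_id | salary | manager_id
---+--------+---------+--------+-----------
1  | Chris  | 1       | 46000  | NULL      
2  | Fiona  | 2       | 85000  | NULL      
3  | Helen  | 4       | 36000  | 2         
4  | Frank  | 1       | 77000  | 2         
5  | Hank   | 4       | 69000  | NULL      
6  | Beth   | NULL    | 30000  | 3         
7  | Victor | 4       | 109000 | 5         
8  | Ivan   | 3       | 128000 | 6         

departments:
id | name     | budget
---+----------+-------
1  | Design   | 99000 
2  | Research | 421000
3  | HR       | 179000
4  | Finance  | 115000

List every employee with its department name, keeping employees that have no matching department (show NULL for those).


LEFT JOIN keeps every row from employees (the left table); where dept_id has no match in departments, the department columns become NULL. Walk through each employee:
  - employee 1 (Chris): dept_id=1 -> matches Design
  - employee 2 (Fiona): dept_id=2 -> matches Research
  - employee 3 (Helen): dept_id=4 -> matches Finance
  - employee 4 (Frank): dept_id=1 -> matches Design
  - employee 5 (Hank): dept_id=4 -> matches Finance
  - employee 6 (Beth): dept_id=NULL, no match -> kept with NULL
  - employee 7 (Victor): dept_id=4 -> matches Finance
  - employee 8 (Ivan): dept_id=3 -> matches HR
All 8 rows appear; 1 has NULL department.

SQL:
SELECT a.name, b.name AS department
FROM employees a
LEFT JOIN departments b ON a.dept_id = b.id

Result:
name   | department
-------+-----------
Chris  | Design    
Fiona  | Research  
Helen  | Finance   
Frank  | Design    
Hank   | Finance   
Beth   | NULL      
Victor | Finance   
Ivan   | HR        


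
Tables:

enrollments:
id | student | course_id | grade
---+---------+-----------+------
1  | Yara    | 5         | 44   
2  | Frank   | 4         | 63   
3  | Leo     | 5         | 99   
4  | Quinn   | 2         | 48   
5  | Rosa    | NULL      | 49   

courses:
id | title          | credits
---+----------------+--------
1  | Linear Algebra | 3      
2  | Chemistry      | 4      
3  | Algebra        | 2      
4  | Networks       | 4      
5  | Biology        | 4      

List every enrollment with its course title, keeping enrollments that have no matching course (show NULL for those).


LEFT JOIN keeps every row from enrollments (the left table); where course_id has no match in courses, the course columns become NULL. Walk through each enrollment:
  - enrollment 1 (Yara): course_id=5 -> matches Biology
  - enrollment 2 (Frank): course_id=4 -> matches Networks
  - enrollment 3 (Leo): course_id=5 -> matches Biology
  - enrollment 4 (Quinn): course_id=2 -> matches Chemistry
  - enrollment 5 (Rosa): course_id=NULL, no match -> kept with NULL
All 5 rows appear; 1 has NULL course.

SQL:
SELECT a.student, b.title AS course
FROM enrollments a
LEFT JOIN courses b ON a.course_id = b.id

Result:
student | course   
--------+----------
Yara    | Biology  
Frank   | Networks 
Leo     | Biology  
Quinn   | Chemistry
Rosa    | NULL     


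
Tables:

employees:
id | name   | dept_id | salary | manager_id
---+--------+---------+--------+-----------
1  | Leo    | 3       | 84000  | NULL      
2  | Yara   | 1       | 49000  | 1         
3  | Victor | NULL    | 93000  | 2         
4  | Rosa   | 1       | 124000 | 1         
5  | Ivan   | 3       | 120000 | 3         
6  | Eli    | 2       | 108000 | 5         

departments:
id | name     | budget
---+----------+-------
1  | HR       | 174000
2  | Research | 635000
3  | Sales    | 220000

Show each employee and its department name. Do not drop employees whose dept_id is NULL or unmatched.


LEFT JOIN keeps every row from employees (the left table); where dept_id has no match in departments, the department columns become NULL. Walk through each employee:
  - employee 1 (Leo): dept_id=3 -> matches Sales
  - employee 2 (Yara): dept_id=1 -> matches HR
  - employee 3 (Victor): dept_id=NULL, no match -> kept with NULL
  - employee 4 (Rosa): dept_id=1 -> matches HR
  - employee 5 (Ivan): dept_id=3 -> matches Sales
  - employee 6 (Eli): dept_id=2 -> matches Research
All 6 rows appear; 1 has NULL department.

SQL:
SELECT a.name, b.name AS department
FROM employees a
LEFT JOIN departments b ON a.dept_id = b.id

Result:
name   | department
-------+-----------
Leo    | Sales     
Yara   | HR        
Victor | NULL      
Rosa   | HR        
Ivan   | Sales     
Eli    | Research  


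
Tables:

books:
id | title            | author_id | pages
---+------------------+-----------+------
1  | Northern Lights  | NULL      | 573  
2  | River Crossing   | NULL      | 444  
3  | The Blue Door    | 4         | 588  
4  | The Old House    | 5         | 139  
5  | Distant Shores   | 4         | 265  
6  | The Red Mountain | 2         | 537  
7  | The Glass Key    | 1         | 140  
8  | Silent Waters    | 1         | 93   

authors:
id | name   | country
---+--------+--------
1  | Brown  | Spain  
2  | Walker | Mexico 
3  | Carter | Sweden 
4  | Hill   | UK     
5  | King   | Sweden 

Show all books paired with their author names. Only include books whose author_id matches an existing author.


INNER JOIN keeps only books rows whose author_id matches an id in authors. Walk through each book:
  - book 1 (Northern Lights): author_id=NULL, no match -> dropped
  - book 2 (River Crossing): author_id=NULL, no match -> dropped
  - book 3 (The Blue Door): author_id=4 -> matches Hill
  - book 4 (The Old House): author_id=5 -> matches King
  - book 5 (Distant Shores): author_id=4 -> matches Hill
  - book 6 (The Red Mountain): author_id=2 -> matches Walker
  - book 7 (The Glass Key): author_id=1 -> matches Brown
  - book 8 (Silent Waters): author_id=1 -> matches Brown
So 2 of 8 rows are dropped.

SQL:
SELECT a.title, b.name AS author
FROM books a
INNER JOIN authors b ON a.author_id = b.id

Result:
title            | author
-----------------+-------
The Blue Door    | Hill  
The Old House    | King  
Distant Shores   | Hill  
The Red Mountain | Walker
The Glass Key    | Brown 
Silent Waters    | Brown 


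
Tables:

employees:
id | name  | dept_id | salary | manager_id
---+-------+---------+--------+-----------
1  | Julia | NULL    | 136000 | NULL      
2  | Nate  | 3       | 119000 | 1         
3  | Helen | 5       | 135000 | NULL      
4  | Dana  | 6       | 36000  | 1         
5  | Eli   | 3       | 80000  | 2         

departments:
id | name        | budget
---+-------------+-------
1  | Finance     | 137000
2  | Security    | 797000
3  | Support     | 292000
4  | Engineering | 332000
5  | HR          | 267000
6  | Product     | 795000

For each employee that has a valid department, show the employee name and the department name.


INNER JOIN keeps only employees rows whose dept_id matches an id in departments. Walk through each employee:
  - employee 1 (Julia): dept_id=NULL, no match -> dropped
  - employee 2 (Nate): dept_id=3 -> matches Support
  - employee 3 (Helen): dept_id=5 -> matches HR
  - employee 4 (Dana): dept_id=6 -> matches Product
  - employee 5 (Eli): dept_id=3 -> matches Support
So 1 of 5 rows is dropped.

SQL:
SELECT a.name, b.name AS department
FROM employees a
INNER JOIN departments b ON a.dept_id = b.id

Result:
name  | department
------+-----------
Nate  | Support   
Helen | HR        
Dana  | Product   
Eli   | Support   


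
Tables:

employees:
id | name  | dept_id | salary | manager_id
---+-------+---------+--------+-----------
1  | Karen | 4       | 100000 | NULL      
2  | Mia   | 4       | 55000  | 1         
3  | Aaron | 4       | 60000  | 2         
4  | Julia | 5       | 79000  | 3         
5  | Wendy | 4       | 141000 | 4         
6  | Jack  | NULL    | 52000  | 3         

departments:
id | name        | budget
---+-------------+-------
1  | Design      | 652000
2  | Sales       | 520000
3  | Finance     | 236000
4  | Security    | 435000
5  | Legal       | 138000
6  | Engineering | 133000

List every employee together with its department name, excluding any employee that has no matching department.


INNER JOIN keeps only employees rows whose dept_id matches an id in departments. Walk through each employee:
  - employee 1 (Karen): dept_id=4 -> matches Security
  - employee 2 (Mia): dept_id=4 -> matches Security
  - employee 3 (Aaron): dept_id=4 -> matches Security
  - employee 4 (Julia): dept_id=5 -> matches Legal
  - employee 5 (Wendy): dept_id=4 -> matches Security
  - employee 6 (Jack): dept_id=NULL, no match -> dropped
So 1 of 6 rows is dropped.

SQL:
SELECT a.name, b.name AS department
FROM employees a
INNER JOIN departments b ON a.dept_id = b.id

Result:
name  | department
------+-----------
Karen | Security  
Mia   | Security  
Aaron | Security  
Julia | Legal     
Wendy | Security  


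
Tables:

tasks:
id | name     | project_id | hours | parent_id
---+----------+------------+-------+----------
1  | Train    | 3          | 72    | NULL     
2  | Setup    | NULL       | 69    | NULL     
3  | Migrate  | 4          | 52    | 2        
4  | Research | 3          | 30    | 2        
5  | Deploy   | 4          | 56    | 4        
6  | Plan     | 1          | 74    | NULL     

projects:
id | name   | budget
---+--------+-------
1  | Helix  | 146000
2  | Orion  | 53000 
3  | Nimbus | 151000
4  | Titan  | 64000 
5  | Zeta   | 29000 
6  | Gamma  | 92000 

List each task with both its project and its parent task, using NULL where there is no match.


Two LEFT JOINs from the same base table tasks: one to projects via project_id, one to tasks itself via parent_id. Both are LEFT so every task is preserved.
Match against projects:
  - task 1 (Train): project_id=3 -> matches Nimbus
  - task 2 (Setup): project_id=NULL, no match -> kept with NULL
  - task 3 (Migrate): project_id=4 -> matches Titan
  - task 4 (Research): project_id=3 -> matches Nimbus
  - task 5 (Deploy): project_id=4 -> matches Titan
  - task 6 (Plan): project_id=1 -> matches Helix
Match against tasks (self):
  - task 1 (Train): parent_id=NULL -> NULL
  - task 2 (Setup): parent_id=NULL -> NULL
  - task 3 (Migrate): parent_id=2 -> Setup
  - task 4 (Research): parent_id=2 -> Setup
  - task 5 (Deploy): parent_id=4 -> Research
  - task 6 (Plan): parent_id=NULL -> NULL

SQL:
SELECT a.name, b.name AS project, c.name AS parent
FROM tasks a
LEFT JOIN projects b ON a.project_id = b.id
LEFT JOIN tasks c ON a.parent_id = c.id

Result:
name     | project | parent  
---------+---------+---------
Train    | Nimbus  | NULL    
Setup    | NULL    | NULL    
Migrate  | Titan   | Setup   
Research | Nimbus  | Setup   
Deploy   | Titan   | Research
Plan     | Helix   | NULL    


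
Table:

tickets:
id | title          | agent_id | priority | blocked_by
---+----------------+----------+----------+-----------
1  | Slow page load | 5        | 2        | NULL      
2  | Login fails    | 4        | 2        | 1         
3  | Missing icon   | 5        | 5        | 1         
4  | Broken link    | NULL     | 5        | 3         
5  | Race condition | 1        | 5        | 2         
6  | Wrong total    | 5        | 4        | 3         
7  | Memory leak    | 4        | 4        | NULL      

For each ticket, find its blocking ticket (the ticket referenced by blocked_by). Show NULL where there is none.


This is a self-join: tickets is joined to a second copy of itself, matching each row's blocked_by to another row's id. Use LEFT JOIN so rows with blocked_by=NULL are kept.
  - ticket 1 (Slow page load): blocked_by=NULL -> NULL
  - ticket 2 (Login fails): blocked_by=1 -> Slow page load
  - ticket 3 (Missing icon): blocked_by=1 -> Slow page load
  - ticket 4 (Broken link): blocked_by=3 -> Missing icon
  - ticket 5 (Race condition): blocked_by=2 -> Login fails
  - ticket 6 (Wrong total): blocked_by=3 -> Missing icon
  - ticket 7 (Memory leak): blocked_by=NULL -> NULL

SQL:
SELECT a.title AS item, b.title AS blocked_by
FROM tickets a
LEFT JOIN tickets b ON a.blocked_by = b.id

Result:
item           | blocked_by    
---------------+---------------
Slow page load | NULL          
Login fails    | Slow page load
Missing icon   | Slow page load
Broken link    | Missing icon  
Race condition | Login fails   
Wrong total    | Missing icon  
Memory leak    | NULL          


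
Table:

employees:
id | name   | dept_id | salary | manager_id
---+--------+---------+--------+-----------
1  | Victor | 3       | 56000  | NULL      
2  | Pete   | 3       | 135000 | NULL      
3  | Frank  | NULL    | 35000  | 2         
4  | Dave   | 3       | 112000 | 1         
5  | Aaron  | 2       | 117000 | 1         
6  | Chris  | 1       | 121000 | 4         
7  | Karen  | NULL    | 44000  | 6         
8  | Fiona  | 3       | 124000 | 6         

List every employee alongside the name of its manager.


This is a self-join: employees is joined to a second copy of itself, matching each row's manager_id to another row's id. Use LEFT JOIN so rows with manager_id=NULL are kept.
  - employee 1 (Victor): manager_id=NULL -> NULL
  - employee 2 (Pete): manager_id=NULL -> NULL
  - employee 3 (Frank): manager_id=2 -> Pete
  - employee 4 (Dave): manager_id=1 -> Victor
  - employee 5 (Aaron): manager_id=1 -> Victor
  - employee 6 (Chris): manager_id=4 -> Dave
  - employee 7 (Karen): manager_id=6 -> Chris
  - employee 8 (Fiona): manager_id=6 -> Chris

SQL:
SELECT a.name AS item, b.name AS manager
FROM employees a
LEFT JOIN employees b ON a.manager_id = b.id

Result:
item   | manager
-------+--------
Victor | NULL   
Pete   | NULL   
Frank  | Pete   
Dave   | Victor 
Aaron  | Victor 
Chris  | Dave   
Karen  | Chris  
Fiona  | Chris  


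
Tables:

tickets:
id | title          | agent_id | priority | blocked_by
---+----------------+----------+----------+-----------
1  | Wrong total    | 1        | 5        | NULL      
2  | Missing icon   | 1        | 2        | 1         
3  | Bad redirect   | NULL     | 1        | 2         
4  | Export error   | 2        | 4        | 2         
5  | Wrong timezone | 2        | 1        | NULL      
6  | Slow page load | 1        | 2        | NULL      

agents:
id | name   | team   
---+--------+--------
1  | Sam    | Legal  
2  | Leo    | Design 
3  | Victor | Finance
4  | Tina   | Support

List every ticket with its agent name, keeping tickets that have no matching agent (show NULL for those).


LEFT JOIN keeps every row from tickets (the left table); where agent_id has no match in agents, the agent columns become NULL. Walk through each ticket:
  - ticket 1 (Wrong total): agent_id=1 -> matches Sam
  - ticket 2 (Missing icon): agent_id=1 -> matches Sam
  - ticket 3 (Bad redirect): agent_id=NULL, no match -> kept with NULL
  - ticket 4 (Export error): agent_id=2 -> matches Leo
  - ticket 5 (Wrong timezone): agent_id=2 -> matches Leo
  - ticket 6 (Slow page load): agent_id=1 -> matches Sam
All 6 rows appear; 1 has NULL agent.

SQL:
SELECT a.title, b.name AS agent
FROM tickets a
LEFT JOIN agents b ON a.agent_id = b.id

Result:
title          | agent
---------------+------
Wrong total    | Sam  
Missing icon   | Sam  
Bad redirect   | NULL 
Export error   | Leo  
Wrong timezone | Leo  
Slow page load | Sam  


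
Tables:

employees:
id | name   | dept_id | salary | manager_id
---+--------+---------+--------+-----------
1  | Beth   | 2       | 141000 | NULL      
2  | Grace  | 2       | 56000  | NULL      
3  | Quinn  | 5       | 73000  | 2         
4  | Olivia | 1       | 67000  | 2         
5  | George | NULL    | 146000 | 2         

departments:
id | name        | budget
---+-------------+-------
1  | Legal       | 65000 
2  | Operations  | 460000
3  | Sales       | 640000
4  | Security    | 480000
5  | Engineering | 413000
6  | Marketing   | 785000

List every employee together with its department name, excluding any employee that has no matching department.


INNER JOIN keeps only employees rows whose dept_id matches an id in departments. Walk through each employee:
  - employee 1 (Beth): dept_id=2 -> matches Operations
  - employee 2 (Grace): dept_id=2 -> matches Operations
  - employee 3 (Quinn): dept_id=5 -> matches Engineering
  - employee 4 (Olivia): dept_id=1 -> matches Legal
  - employee 5 (George): dept_id=NULL, no match -> dropped
So 1 of 5 rows is dropped.

SQL:
SELECT a.name, b.name AS department
FROM employees a
INNER JOIN departments b ON a.dept_id = b.id

Result:
name   | department 
-------+------------
Beth   | Operations 
Grace  | Operations 
Quinn  | Engineering
Olivia | Legal      
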